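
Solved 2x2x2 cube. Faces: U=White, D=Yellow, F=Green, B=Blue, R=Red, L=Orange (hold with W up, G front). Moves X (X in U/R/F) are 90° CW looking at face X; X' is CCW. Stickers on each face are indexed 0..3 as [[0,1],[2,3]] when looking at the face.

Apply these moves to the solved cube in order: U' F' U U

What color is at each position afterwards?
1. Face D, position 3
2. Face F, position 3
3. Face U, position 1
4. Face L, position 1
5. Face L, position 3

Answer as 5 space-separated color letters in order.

Answer: Y G G G W

Derivation:
After move 1 (U'): U=WWWW F=OOGG R=GGRR B=RRBB L=BBOO
After move 2 (F'): F=OGOG U=WWGR R=YGYR D=BOYY L=BWOW
After move 3 (U): U=GWRW F=YGOG R=RRYR B=BWBB L=OGOW
After move 4 (U): U=RGWW F=RROG R=BWYR B=OGBB L=YGOW
Query 1: D[3] = Y
Query 2: F[3] = G
Query 3: U[1] = G
Query 4: L[1] = G
Query 5: L[3] = W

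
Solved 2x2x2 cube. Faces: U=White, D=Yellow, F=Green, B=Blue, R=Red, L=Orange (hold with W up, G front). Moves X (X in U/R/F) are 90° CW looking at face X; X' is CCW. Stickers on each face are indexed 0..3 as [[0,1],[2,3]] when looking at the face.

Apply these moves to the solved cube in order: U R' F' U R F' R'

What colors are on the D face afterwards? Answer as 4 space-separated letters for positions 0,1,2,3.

After move 1 (U): U=WWWW F=RRGG R=BBRR B=OOBB L=GGOO
After move 2 (R'): R=BRBR U=WBWO F=RWGW D=YRYG B=YOYB
After move 3 (F'): F=WWRG U=WBBB R=RRYR D=GOYG L=GOOW
After move 4 (U): U=BWBB F=RRRG R=YOYR B=GOYB L=WWOW
After move 5 (R): R=YYRO U=BRBG F=RORG D=GYYG B=BOWB
After move 6 (F'): F=OGRR U=BRYR R=YYGO D=WWYG L=WGOB
After move 7 (R'): R=YOYG U=BWYB F=ORRR D=WGYR B=GOWB
Query: D face = WGYR

Answer: W G Y R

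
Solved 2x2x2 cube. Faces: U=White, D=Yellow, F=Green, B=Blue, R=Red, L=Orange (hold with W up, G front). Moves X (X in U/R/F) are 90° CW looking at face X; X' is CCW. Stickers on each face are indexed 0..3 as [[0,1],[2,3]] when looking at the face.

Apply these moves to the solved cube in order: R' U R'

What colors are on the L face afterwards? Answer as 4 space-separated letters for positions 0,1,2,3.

After move 1 (R'): R=RRRR U=WBWB F=GWGW D=YGYG B=YBYB
After move 2 (U): U=WWBB F=RRGW R=YBRR B=OOYB L=GWOO
After move 3 (R'): R=BRYR U=WYBO F=RWGB D=YRYW B=GOGB
Query: L face = GWOO

Answer: G W O O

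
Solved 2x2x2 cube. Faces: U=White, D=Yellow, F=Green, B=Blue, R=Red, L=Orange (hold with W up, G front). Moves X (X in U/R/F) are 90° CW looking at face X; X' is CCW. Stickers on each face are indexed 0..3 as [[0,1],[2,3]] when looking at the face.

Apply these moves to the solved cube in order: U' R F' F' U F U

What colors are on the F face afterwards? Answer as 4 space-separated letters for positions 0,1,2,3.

After move 1 (U'): U=WWWW F=OOGG R=GGRR B=RRBB L=BBOO
After move 2 (R): R=RGRG U=WOWG F=OYGY D=YBYR B=WRWB
After move 3 (F'): F=YYOG U=WORR R=BGYG D=BOYR L=BGOW
After move 4 (F'): F=YGYO U=WOBY R=OGBG D=GWYR L=BROR
After move 5 (U): U=BWYO F=OGYO R=WRBG B=BRWB L=YGOR
After move 6 (F): F=YOOG U=BWRG R=YROG D=BWYR L=YGOW
After move 7 (U): U=RBGW F=YROG R=BROG B=YGWB L=YOOW
Query: F face = YROG

Answer: Y R O G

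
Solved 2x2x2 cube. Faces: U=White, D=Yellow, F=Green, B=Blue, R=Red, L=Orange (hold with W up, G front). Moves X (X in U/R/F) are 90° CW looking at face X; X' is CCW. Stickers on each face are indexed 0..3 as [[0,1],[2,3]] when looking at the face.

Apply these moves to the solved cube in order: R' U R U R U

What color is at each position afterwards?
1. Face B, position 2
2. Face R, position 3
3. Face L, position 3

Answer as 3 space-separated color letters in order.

Answer: W O O

Derivation:
After move 1 (R'): R=RRRR U=WBWB F=GWGW D=YGYG B=YBYB
After move 2 (U): U=WWBB F=RRGW R=YBRR B=OOYB L=GWOO
After move 3 (R): R=RYRB U=WRBW F=RGGG D=YYYO B=BOWB
After move 4 (U): U=BWWR F=RYGG R=BORB B=GWWB L=RGOO
After move 5 (R): R=RBBO U=BYWG F=RYGO D=YWYG B=RWWB
After move 6 (U): U=WBGY F=RBGO R=RWBO B=RGWB L=RYOO
Query 1: B[2] = W
Query 2: R[3] = O
Query 3: L[3] = O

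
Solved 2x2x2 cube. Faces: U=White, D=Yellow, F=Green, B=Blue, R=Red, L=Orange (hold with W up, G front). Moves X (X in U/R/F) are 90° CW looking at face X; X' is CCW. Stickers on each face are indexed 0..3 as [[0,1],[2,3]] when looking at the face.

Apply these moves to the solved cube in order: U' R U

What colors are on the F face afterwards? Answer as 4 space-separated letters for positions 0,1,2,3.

Answer: R G G Y

Derivation:
After move 1 (U'): U=WWWW F=OOGG R=GGRR B=RRBB L=BBOO
After move 2 (R): R=RGRG U=WOWG F=OYGY D=YBYR B=WRWB
After move 3 (U): U=WWGO F=RGGY R=WRRG B=BBWB L=OYOO
Query: F face = RGGY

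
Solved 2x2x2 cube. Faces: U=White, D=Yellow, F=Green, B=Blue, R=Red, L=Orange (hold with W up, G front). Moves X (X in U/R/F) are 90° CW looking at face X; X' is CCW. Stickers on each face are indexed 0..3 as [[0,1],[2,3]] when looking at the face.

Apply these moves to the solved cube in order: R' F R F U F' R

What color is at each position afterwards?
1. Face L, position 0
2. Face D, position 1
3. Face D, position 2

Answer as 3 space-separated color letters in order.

Answer: W B Y

Derivation:
After move 1 (R'): R=RRRR U=WBWB F=GWGW D=YGYG B=YBYB
After move 2 (F): F=GGWW U=WBOO R=WRBR D=RRYG L=OYOG
After move 3 (R): R=BWRR U=WGOW F=GRWG D=RYYY B=OBBB
After move 4 (F): F=WGGR U=WGGY R=OWWR D=RBYY L=OROY
After move 5 (U): U=GWYG F=OWGR R=OBWR B=ORBB L=WGOY
After move 6 (F'): F=WROG U=GWOW R=BBRR D=GYYY L=WGOY
After move 7 (R): R=RBRB U=GROG F=WYOY D=GBYO B=WRWB
Query 1: L[0] = W
Query 2: D[1] = B
Query 3: D[2] = Y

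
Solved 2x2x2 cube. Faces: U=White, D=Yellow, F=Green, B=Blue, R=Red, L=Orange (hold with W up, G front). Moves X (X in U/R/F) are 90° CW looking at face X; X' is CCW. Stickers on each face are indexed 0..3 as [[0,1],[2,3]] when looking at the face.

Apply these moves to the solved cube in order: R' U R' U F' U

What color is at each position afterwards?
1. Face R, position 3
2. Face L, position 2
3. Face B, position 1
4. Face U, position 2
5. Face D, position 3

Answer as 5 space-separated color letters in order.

After move 1 (R'): R=RRRR U=WBWB F=GWGW D=YGYG B=YBYB
After move 2 (U): U=WWBB F=RRGW R=YBRR B=OOYB L=GWOO
After move 3 (R'): R=BRYR U=WYBO F=RWGB D=YRYW B=GOGB
After move 4 (U): U=BWOY F=BRGB R=GOYR B=GWGB L=RWOO
After move 5 (F'): F=RBBG U=BWGY R=ROYR D=WOYW L=RYOO
After move 6 (U): U=GBYW F=ROBG R=GWYR B=RYGB L=RBOO
Query 1: R[3] = R
Query 2: L[2] = O
Query 3: B[1] = Y
Query 4: U[2] = Y
Query 5: D[3] = W

Answer: R O Y Y W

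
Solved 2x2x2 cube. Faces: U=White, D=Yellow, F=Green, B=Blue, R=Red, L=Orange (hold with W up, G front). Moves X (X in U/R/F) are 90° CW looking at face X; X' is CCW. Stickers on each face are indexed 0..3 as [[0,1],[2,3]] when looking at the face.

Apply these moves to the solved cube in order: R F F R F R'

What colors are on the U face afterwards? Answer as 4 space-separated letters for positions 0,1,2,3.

Answer: W G R Y

Derivation:
After move 1 (R): R=RRRR U=WGWG F=GYGY D=YBYB B=WBWB
After move 2 (F): F=GGYY U=WGOO R=WRGR D=RRYB L=OYOB
After move 3 (F): F=YGYG U=WGBY R=OROR D=GWYB L=OROR
After move 4 (R): R=OORR U=WGBG F=YWYB D=GWYW B=YBGB
After move 5 (F): F=YYBW U=WGRR R=BOGR D=ROYW L=OGOW
After move 6 (R'): R=ORBG U=WGRY F=YGBR D=RYYW B=WBOB
Query: U face = WGRY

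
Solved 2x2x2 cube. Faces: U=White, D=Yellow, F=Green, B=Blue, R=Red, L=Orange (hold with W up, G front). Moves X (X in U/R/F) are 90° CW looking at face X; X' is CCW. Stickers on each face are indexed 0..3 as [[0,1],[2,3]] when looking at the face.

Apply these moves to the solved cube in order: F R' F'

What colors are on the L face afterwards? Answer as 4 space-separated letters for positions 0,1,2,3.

Answer: O B O O

Derivation:
After move 1 (F): F=GGGG U=WWOO R=WRWR D=RRYY L=OYOY
After move 2 (R'): R=RRWW U=WBOB F=GWGO D=RGYG B=YBRB
After move 3 (F'): F=WOGG U=WBRW R=GRRW D=YYYG L=OBOO
Query: L face = OBOO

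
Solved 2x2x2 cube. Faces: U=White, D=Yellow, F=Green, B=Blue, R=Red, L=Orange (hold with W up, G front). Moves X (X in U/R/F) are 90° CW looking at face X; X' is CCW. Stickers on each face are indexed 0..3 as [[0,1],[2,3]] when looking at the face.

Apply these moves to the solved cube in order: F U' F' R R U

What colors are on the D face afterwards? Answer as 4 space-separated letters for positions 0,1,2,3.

After move 1 (F): F=GGGG U=WWOO R=WRWR D=RRYY L=OYOY
After move 2 (U'): U=WOWO F=OYGG R=GGWR B=WRBB L=BBOY
After move 3 (F'): F=YGOG U=WOGW R=RGRR D=BYYY L=BOOW
After move 4 (R): R=RRRG U=WGGG F=YYOY D=BBYW B=WROB
After move 5 (R): R=RRGR U=WYGY F=YBOW D=BOYW B=GRGB
After move 6 (U): U=GWYY F=RROW R=GRGR B=BOGB L=YBOW
Query: D face = BOYW

Answer: B O Y W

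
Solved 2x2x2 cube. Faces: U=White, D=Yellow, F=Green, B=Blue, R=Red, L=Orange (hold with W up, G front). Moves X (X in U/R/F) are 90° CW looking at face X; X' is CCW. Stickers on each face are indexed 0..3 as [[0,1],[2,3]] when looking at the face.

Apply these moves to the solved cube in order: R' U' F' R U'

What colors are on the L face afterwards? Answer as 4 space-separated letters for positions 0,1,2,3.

After move 1 (R'): R=RRRR U=WBWB F=GWGW D=YGYG B=YBYB
After move 2 (U'): U=BBWW F=OOGW R=GWRR B=RRYB L=YBOO
After move 3 (F'): F=OWOG U=BBGR R=GWYR D=BOYG L=YWOW
After move 4 (R): R=YGRW U=BWGG F=OOOG D=BYYR B=RRBB
After move 5 (U'): U=WGBG F=YWOG R=OORW B=YGBB L=RROW
Query: L face = RROW

Answer: R R O W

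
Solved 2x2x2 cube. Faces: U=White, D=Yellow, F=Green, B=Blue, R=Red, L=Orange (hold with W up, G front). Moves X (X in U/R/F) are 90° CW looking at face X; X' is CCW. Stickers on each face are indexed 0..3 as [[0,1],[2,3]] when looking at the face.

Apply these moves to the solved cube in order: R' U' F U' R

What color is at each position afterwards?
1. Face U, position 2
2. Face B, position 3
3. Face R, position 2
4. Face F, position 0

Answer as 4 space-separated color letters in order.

Answer: B B R Y

Derivation:
After move 1 (R'): R=RRRR U=WBWB F=GWGW D=YGYG B=YBYB
After move 2 (U'): U=BBWW F=OOGW R=GWRR B=RRYB L=YBOO
After move 3 (F): F=GOWO U=BBOB R=WWWR D=RGYG L=YYOG
After move 4 (U'): U=BBBO F=YYWO R=GOWR B=WWYB L=RROG
After move 5 (R): R=WGRO U=BYBO F=YGWG D=RYYW B=OWBB
Query 1: U[2] = B
Query 2: B[3] = B
Query 3: R[2] = R
Query 4: F[0] = Y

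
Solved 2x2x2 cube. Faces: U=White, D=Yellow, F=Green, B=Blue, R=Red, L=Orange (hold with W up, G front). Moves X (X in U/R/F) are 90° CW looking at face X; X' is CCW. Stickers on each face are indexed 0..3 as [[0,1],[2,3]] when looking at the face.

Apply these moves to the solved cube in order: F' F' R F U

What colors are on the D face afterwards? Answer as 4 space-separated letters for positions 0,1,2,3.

After move 1 (F'): F=GGGG U=WWRR R=YRYR D=OOYY L=OWOW
After move 2 (F'): F=GGGG U=WWYY R=OROR D=WWYY L=OROR
After move 3 (R): R=OORR U=WGYG F=GWGY D=WBYB B=YBWB
After move 4 (F): F=GGYW U=WGRR R=YOGR D=ROYB L=OWOB
After move 5 (U): U=RWRG F=YOYW R=YBGR B=OWWB L=GGOB
Query: D face = ROYB

Answer: R O Y B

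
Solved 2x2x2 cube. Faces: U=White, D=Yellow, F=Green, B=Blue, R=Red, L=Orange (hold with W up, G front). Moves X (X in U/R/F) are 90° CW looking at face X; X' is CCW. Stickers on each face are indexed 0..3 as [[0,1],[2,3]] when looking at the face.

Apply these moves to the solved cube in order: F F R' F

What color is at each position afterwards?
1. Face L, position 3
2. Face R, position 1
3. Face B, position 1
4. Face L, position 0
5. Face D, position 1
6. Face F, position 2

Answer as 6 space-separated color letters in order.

After move 1 (F): F=GGGG U=WWOO R=WRWR D=RRYY L=OYOY
After move 2 (F): F=GGGG U=WWYY R=OROR D=WWYY L=OROR
After move 3 (R'): R=RROO U=WBYB F=GWGY D=WGYG B=YBWB
After move 4 (F): F=GGYW U=WBRR R=YRBO D=ORYG L=OWOG
Query 1: L[3] = G
Query 2: R[1] = R
Query 3: B[1] = B
Query 4: L[0] = O
Query 5: D[1] = R
Query 6: F[2] = Y

Answer: G R B O R Y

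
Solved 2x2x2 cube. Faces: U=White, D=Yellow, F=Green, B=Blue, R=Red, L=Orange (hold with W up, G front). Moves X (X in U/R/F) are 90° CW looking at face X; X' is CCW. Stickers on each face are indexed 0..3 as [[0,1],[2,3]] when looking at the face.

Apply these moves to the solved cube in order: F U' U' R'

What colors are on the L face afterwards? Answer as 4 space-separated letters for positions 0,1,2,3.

After move 1 (F): F=GGGG U=WWOO R=WRWR D=RRYY L=OYOY
After move 2 (U'): U=WOWO F=OYGG R=GGWR B=WRBB L=BBOY
After move 3 (U'): U=OOWW F=BBGG R=OYWR B=GGBB L=WROY
After move 4 (R'): R=YROW U=OBWG F=BOGW D=RBYG B=YGRB
Query: L face = WROY

Answer: W R O Y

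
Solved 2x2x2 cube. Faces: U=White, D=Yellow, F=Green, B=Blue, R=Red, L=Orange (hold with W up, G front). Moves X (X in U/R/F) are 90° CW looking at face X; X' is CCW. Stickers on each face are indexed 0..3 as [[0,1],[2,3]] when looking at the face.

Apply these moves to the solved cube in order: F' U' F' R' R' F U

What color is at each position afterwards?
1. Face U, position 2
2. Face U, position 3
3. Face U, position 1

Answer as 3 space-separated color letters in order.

Answer: R W W

Derivation:
After move 1 (F'): F=GGGG U=WWRR R=YRYR D=OOYY L=OWOW
After move 2 (U'): U=WRWR F=OWGG R=GGYR B=YRBB L=BBOW
After move 3 (F'): F=WGOG U=WRGY R=OGOR D=BWYY L=BROW
After move 4 (R'): R=GROO U=WBGY F=WROY D=BGYG B=YRWB
After move 5 (R'): R=ROGO U=WWGY F=WBOY D=BRYY B=GRGB
After move 6 (F): F=OWYB U=WWWR R=GOYO D=GRYY L=BBOR
After move 7 (U): U=WWRW F=GOYB R=GRYO B=BBGB L=OWOR
Query 1: U[2] = R
Query 2: U[3] = W
Query 3: U[1] = W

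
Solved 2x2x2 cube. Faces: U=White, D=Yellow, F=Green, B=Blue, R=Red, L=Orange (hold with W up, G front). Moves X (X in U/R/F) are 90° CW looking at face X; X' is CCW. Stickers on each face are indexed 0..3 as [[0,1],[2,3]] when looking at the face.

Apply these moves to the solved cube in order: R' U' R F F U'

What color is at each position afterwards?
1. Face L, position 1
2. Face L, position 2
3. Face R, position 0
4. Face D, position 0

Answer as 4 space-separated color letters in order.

After move 1 (R'): R=RRRR U=WBWB F=GWGW D=YGYG B=YBYB
After move 2 (U'): U=BBWW F=OOGW R=GWRR B=RRYB L=YBOO
After move 3 (R): R=RGRW U=BOWW F=OGGG D=YYYR B=WRBB
After move 4 (F): F=GOGG U=BOOB R=WGWW D=RRYR L=YYOY
After move 5 (F): F=GGGO U=BOYY R=OGBW D=WWYR L=YROR
After move 6 (U'): U=OYBY F=YRGO R=GGBW B=OGBB L=WROR
Query 1: L[1] = R
Query 2: L[2] = O
Query 3: R[0] = G
Query 4: D[0] = W

Answer: R O G W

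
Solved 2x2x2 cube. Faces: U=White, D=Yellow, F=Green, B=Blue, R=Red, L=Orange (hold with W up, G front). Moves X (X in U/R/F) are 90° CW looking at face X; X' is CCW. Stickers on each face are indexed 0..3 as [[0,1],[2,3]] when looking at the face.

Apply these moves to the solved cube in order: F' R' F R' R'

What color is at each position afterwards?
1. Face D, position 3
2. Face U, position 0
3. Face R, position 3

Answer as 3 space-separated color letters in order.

Answer: W W R

Derivation:
After move 1 (F'): F=GGGG U=WWRR R=YRYR D=OOYY L=OWOW
After move 2 (R'): R=RRYY U=WBRB F=GWGR D=OGYG B=YBOB
After move 3 (F): F=GGRW U=WBWW R=RRBY D=YRYG L=OOOG
After move 4 (R'): R=RYRB U=WOWY F=GBRW D=YGYW B=GBRB
After move 5 (R'): R=YBRR U=WRWG F=GORY D=YBYW B=WBGB
Query 1: D[3] = W
Query 2: U[0] = W
Query 3: R[3] = R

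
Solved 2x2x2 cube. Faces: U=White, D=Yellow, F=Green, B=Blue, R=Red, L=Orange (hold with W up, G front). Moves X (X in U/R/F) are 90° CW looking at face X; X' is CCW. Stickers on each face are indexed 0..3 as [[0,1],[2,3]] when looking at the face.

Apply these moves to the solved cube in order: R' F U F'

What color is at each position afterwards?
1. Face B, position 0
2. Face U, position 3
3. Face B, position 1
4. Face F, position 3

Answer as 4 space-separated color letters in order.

Answer: O B Y W

Derivation:
After move 1 (R'): R=RRRR U=WBWB F=GWGW D=YGYG B=YBYB
After move 2 (F): F=GGWW U=WBOO R=WRBR D=RRYG L=OYOG
After move 3 (U): U=OWOB F=WRWW R=YBBR B=OYYB L=GGOG
After move 4 (F'): F=RWWW U=OWYB R=RBRR D=GGYG L=GBOO
Query 1: B[0] = O
Query 2: U[3] = B
Query 3: B[1] = Y
Query 4: F[3] = W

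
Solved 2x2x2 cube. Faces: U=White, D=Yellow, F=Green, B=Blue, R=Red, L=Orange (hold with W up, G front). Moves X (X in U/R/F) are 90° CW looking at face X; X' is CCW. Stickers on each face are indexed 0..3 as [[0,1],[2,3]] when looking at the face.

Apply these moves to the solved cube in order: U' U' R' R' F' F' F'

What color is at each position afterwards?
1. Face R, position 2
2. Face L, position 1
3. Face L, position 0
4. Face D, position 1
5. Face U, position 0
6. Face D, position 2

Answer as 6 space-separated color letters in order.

Answer: Y Y R R W Y

Derivation:
After move 1 (U'): U=WWWW F=OOGG R=GGRR B=RRBB L=BBOO
After move 2 (U'): U=WWWW F=BBGG R=OORR B=GGBB L=RROO
After move 3 (R'): R=OROR U=WBWG F=BWGW D=YBYG B=YGYB
After move 4 (R'): R=RROO U=WYWY F=BBGG D=YWYW B=GGBB
After move 5 (F'): F=BGBG U=WYRO R=WRYO D=ROYW L=RYOW
After move 6 (F'): F=GGBB U=WYWY R=ORRO D=YWYW L=ROOR
After move 7 (F'): F=GBGB U=WYOR R=WRYO D=ORYW L=RYOW
Query 1: R[2] = Y
Query 2: L[1] = Y
Query 3: L[0] = R
Query 4: D[1] = R
Query 5: U[0] = W
Query 6: D[2] = Y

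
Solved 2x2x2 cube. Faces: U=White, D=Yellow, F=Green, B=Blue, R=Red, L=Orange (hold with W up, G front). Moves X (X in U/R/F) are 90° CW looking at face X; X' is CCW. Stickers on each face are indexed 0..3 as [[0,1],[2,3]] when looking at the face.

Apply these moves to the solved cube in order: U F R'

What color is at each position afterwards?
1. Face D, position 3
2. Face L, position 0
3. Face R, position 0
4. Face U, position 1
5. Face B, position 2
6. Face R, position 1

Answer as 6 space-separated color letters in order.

Answer: R G B B B R

Derivation:
After move 1 (U): U=WWWW F=RRGG R=BBRR B=OOBB L=GGOO
After move 2 (F): F=GRGR U=WWOG R=WBWR D=RBYY L=GYOY
After move 3 (R'): R=BRWW U=WBOO F=GWGG D=RRYR B=YOBB
Query 1: D[3] = R
Query 2: L[0] = G
Query 3: R[0] = B
Query 4: U[1] = B
Query 5: B[2] = B
Query 6: R[1] = R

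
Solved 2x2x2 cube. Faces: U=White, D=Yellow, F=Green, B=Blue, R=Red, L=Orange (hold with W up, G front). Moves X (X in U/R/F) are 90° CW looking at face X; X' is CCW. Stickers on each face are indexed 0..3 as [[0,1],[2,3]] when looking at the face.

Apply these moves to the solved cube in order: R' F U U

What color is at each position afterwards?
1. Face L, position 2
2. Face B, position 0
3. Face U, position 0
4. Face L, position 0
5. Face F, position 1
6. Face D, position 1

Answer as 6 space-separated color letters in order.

After move 1 (R'): R=RRRR U=WBWB F=GWGW D=YGYG B=YBYB
After move 2 (F): F=GGWW U=WBOO R=WRBR D=RRYG L=OYOG
After move 3 (U): U=OWOB F=WRWW R=YBBR B=OYYB L=GGOG
After move 4 (U): U=OOBW F=YBWW R=OYBR B=GGYB L=WROG
Query 1: L[2] = O
Query 2: B[0] = G
Query 3: U[0] = O
Query 4: L[0] = W
Query 5: F[1] = B
Query 6: D[1] = R

Answer: O G O W B R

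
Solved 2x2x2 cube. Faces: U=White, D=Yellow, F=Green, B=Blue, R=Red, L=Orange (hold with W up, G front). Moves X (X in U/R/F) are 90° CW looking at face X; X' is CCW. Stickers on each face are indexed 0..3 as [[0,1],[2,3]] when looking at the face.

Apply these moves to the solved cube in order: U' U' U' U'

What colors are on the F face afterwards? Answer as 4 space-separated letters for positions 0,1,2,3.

After move 1 (U'): U=WWWW F=OOGG R=GGRR B=RRBB L=BBOO
After move 2 (U'): U=WWWW F=BBGG R=OORR B=GGBB L=RROO
After move 3 (U'): U=WWWW F=RRGG R=BBRR B=OOBB L=GGOO
After move 4 (U'): U=WWWW F=GGGG R=RRRR B=BBBB L=OOOO
Query: F face = GGGG

Answer: G G G G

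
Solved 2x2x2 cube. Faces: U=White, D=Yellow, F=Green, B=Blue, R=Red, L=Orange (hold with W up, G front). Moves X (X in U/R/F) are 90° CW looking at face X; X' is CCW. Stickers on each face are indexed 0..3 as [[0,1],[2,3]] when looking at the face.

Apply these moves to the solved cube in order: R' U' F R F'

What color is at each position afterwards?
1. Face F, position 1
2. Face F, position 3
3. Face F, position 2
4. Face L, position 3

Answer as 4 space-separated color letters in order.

Answer: G W G O

Derivation:
After move 1 (R'): R=RRRR U=WBWB F=GWGW D=YGYG B=YBYB
After move 2 (U'): U=BBWW F=OOGW R=GWRR B=RRYB L=YBOO
After move 3 (F): F=GOWO U=BBOB R=WWWR D=RGYG L=YYOG
After move 4 (R): R=WWRW U=BOOO F=GGWG D=RYYR B=BRBB
After move 5 (F'): F=GGGW U=BOWR R=YWRW D=YGYR L=YOOO
Query 1: F[1] = G
Query 2: F[3] = W
Query 3: F[2] = G
Query 4: L[3] = O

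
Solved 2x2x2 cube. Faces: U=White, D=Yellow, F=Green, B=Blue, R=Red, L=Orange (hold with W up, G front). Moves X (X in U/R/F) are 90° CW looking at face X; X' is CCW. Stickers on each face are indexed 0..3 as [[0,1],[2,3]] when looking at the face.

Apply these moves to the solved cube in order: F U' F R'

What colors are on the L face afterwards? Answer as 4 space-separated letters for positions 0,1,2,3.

Answer: B R O R

Derivation:
After move 1 (F): F=GGGG U=WWOO R=WRWR D=RRYY L=OYOY
After move 2 (U'): U=WOWO F=OYGG R=GGWR B=WRBB L=BBOY
After move 3 (F): F=GOGY U=WOYB R=WGOR D=WGYY L=BROR
After move 4 (R'): R=GRWO U=WBYW F=GOGB D=WOYY B=YRGB
Query: L face = BROR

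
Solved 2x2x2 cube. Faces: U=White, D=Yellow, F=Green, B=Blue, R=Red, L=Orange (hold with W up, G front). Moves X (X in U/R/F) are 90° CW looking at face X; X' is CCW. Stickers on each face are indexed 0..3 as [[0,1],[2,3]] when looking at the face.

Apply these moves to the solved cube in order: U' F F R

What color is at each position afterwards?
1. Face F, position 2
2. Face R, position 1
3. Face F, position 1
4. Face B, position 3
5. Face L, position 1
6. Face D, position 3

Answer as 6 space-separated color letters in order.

After move 1 (U'): U=WWWW F=OOGG R=GGRR B=RRBB L=BBOO
After move 2 (F): F=GOGO U=WWOB R=WGWR D=RGYY L=BYOY
After move 3 (F): F=GGOO U=WWYY R=OGBR D=WWYY L=BROG
After move 4 (R): R=BORG U=WGYO F=GWOY D=WBYR B=YRWB
Query 1: F[2] = O
Query 2: R[1] = O
Query 3: F[1] = W
Query 4: B[3] = B
Query 5: L[1] = R
Query 6: D[3] = R

Answer: O O W B R R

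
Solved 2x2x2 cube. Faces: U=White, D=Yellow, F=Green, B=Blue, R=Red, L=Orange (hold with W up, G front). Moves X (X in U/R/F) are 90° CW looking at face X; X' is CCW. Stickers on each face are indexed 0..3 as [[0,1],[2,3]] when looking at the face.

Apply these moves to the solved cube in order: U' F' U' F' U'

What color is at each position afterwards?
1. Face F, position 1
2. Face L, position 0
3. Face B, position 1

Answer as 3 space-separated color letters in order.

After move 1 (U'): U=WWWW F=OOGG R=GGRR B=RRBB L=BBOO
After move 2 (F'): F=OGOG U=WWGR R=YGYR D=BOYY L=BWOW
After move 3 (U'): U=WRWG F=BWOG R=OGYR B=YGBB L=RROW
After move 4 (F'): F=WGBO U=WROY R=OGBR D=RWYY L=RGOW
After move 5 (U'): U=RYWO F=RGBO R=WGBR B=OGBB L=YGOW
Query 1: F[1] = G
Query 2: L[0] = Y
Query 3: B[1] = G

Answer: G Y G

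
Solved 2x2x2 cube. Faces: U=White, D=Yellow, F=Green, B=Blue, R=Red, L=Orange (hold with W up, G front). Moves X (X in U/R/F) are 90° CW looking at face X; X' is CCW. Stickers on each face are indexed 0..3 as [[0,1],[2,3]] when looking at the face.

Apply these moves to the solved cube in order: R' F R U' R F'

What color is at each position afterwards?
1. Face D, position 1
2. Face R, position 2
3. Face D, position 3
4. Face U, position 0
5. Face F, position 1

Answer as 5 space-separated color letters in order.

Answer: G R B G Y

Derivation:
After move 1 (R'): R=RRRR U=WBWB F=GWGW D=YGYG B=YBYB
After move 2 (F): F=GGWW U=WBOO R=WRBR D=RRYG L=OYOG
After move 3 (R): R=BWRR U=WGOW F=GRWG D=RYYY B=OBBB
After move 4 (U'): U=GWWO F=OYWG R=GRRR B=BWBB L=OBOG
After move 5 (R): R=RGRR U=GYWG F=OYWY D=RBYB B=OWWB
After move 6 (F'): F=YYOW U=GYRR R=BGRR D=BGYB L=OGOW
Query 1: D[1] = G
Query 2: R[2] = R
Query 3: D[3] = B
Query 4: U[0] = G
Query 5: F[1] = Y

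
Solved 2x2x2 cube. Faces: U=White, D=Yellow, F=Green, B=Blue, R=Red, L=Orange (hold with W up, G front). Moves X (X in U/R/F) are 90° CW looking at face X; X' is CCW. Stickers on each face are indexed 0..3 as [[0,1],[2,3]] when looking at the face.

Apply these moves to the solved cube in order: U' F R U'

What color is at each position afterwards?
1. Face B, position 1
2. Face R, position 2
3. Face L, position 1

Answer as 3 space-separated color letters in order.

Answer: W R R

Derivation:
After move 1 (U'): U=WWWW F=OOGG R=GGRR B=RRBB L=BBOO
After move 2 (F): F=GOGO U=WWOB R=WGWR D=RGYY L=BYOY
After move 3 (R): R=WWRG U=WOOO F=GGGY D=RBYR B=BRWB
After move 4 (U'): U=OOWO F=BYGY R=GGRG B=WWWB L=BROY
Query 1: B[1] = W
Query 2: R[2] = R
Query 3: L[1] = R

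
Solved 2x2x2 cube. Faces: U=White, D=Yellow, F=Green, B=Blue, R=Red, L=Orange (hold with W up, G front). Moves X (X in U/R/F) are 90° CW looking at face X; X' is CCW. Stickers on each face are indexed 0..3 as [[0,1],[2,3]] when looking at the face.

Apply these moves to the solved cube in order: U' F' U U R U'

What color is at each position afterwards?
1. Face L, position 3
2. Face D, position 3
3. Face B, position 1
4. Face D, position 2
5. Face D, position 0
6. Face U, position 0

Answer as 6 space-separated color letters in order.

Answer: W O B Y B R

Derivation:
After move 1 (U'): U=WWWW F=OOGG R=GGRR B=RRBB L=BBOO
After move 2 (F'): F=OGOG U=WWGR R=YGYR D=BOYY L=BWOW
After move 3 (U): U=GWRW F=YGOG R=RRYR B=BWBB L=OGOW
After move 4 (U): U=RGWW F=RROG R=BWYR B=OGBB L=YGOW
After move 5 (R): R=YBRW U=RRWG F=ROOY D=BBYO B=WGGB
After move 6 (U'): U=RGRW F=YGOY R=RORW B=YBGB L=WGOW
Query 1: L[3] = W
Query 2: D[3] = O
Query 3: B[1] = B
Query 4: D[2] = Y
Query 5: D[0] = B
Query 6: U[0] = R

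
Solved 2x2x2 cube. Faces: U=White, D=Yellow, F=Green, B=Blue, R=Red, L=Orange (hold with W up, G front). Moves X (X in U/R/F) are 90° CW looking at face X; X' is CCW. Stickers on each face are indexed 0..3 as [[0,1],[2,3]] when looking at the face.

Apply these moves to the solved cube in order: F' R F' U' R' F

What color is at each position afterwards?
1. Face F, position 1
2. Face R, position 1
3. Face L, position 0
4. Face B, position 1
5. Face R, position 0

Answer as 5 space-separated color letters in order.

After move 1 (F'): F=GGGG U=WWRR R=YRYR D=OOYY L=OWOW
After move 2 (R): R=YYRR U=WGRG F=GOGY D=OBYB B=RBWB
After move 3 (F'): F=OYGG U=WGYR R=BYOR D=WWYB L=OGOR
After move 4 (U'): U=GRWY F=OGGG R=OYOR B=BYWB L=RBOR
After move 5 (R'): R=YROO U=GWWB F=ORGY D=WGYG B=BYWB
After move 6 (F): F=GOYR U=GWRB R=WRBO D=OYYG L=RWOG
Query 1: F[1] = O
Query 2: R[1] = R
Query 3: L[0] = R
Query 4: B[1] = Y
Query 5: R[0] = W

Answer: O R R Y W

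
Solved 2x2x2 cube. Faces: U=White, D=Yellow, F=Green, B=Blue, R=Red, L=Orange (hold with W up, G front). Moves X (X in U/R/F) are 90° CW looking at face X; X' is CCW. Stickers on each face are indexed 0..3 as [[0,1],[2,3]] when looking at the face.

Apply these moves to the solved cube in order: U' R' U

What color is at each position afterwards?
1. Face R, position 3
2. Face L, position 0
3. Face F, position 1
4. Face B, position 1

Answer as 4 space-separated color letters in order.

After move 1 (U'): U=WWWW F=OOGG R=GGRR B=RRBB L=BBOO
After move 2 (R'): R=GRGR U=WBWR F=OWGW D=YOYG B=YRYB
After move 3 (U): U=WWRB F=GRGW R=YRGR B=BBYB L=OWOO
Query 1: R[3] = R
Query 2: L[0] = O
Query 3: F[1] = R
Query 4: B[1] = B

Answer: R O R B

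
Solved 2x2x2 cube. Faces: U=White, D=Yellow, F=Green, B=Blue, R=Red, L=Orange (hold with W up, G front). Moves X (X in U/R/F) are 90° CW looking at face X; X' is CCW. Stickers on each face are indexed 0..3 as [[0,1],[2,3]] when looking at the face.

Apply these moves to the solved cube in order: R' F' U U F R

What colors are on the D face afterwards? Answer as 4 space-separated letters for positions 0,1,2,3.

Answer: Y Y Y W

Derivation:
After move 1 (R'): R=RRRR U=WBWB F=GWGW D=YGYG B=YBYB
After move 2 (F'): F=WWGG U=WBRR R=GRYR D=OOYG L=OBOW
After move 3 (U): U=RWRB F=GRGG R=YBYR B=OBYB L=WWOW
After move 4 (U): U=RRBW F=YBGG R=OBYR B=WWYB L=GROW
After move 5 (F): F=GYGB U=RRWR R=BBWR D=YOYG L=GOOO
After move 6 (R): R=WBRB U=RYWB F=GOGG D=YYYW B=RWRB
Query: D face = YYYW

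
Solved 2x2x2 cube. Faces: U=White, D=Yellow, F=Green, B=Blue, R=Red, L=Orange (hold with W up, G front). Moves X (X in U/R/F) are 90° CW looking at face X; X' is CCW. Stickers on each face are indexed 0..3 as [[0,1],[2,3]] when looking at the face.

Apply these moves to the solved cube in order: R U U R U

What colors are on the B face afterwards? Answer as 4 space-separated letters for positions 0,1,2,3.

After move 1 (R): R=RRRR U=WGWG F=GYGY D=YBYB B=WBWB
After move 2 (U): U=WWGG F=RRGY R=WBRR B=OOWB L=GYOO
After move 3 (U): U=GWGW F=WBGY R=OORR B=GYWB L=RROO
After move 4 (R): R=RORO U=GBGY F=WBGB D=YWYG B=WYWB
After move 5 (U): U=GGYB F=ROGB R=WYRO B=RRWB L=WBOO
Query: B face = RRWB

Answer: R R W B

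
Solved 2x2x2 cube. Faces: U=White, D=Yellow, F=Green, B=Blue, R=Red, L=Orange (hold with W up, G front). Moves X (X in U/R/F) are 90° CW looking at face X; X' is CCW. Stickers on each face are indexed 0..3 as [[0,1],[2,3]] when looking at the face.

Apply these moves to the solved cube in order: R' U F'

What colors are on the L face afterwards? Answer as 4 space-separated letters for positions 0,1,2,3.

After move 1 (R'): R=RRRR U=WBWB F=GWGW D=YGYG B=YBYB
After move 2 (U): U=WWBB F=RRGW R=YBRR B=OOYB L=GWOO
After move 3 (F'): F=RWRG U=WWYR R=GBYR D=WOYG L=GBOB
Query: L face = GBOB

Answer: G B O B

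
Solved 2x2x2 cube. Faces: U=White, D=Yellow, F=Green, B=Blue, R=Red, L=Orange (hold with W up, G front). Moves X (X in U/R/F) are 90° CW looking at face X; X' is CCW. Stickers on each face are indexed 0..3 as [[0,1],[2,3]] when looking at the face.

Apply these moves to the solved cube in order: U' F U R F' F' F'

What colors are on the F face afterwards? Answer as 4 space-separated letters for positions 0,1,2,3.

After move 1 (U'): U=WWWW F=OOGG R=GGRR B=RRBB L=BBOO
After move 2 (F): F=GOGO U=WWOB R=WGWR D=RGYY L=BYOY
After move 3 (U): U=OWBW F=WGGO R=RRWR B=BYBB L=GOOY
After move 4 (R): R=WRRR U=OGBO F=WGGY D=RBYB B=WYWB
After move 5 (F'): F=GYWG U=OGWR R=BRRR D=OYYB L=GOOB
After move 6 (F'): F=YGGW U=OGBR R=YROR D=OBYB L=GROW
After move 7 (F'): F=GWYG U=OGYO R=BROR D=RWYB L=GROB
Query: F face = GWYG

Answer: G W Y G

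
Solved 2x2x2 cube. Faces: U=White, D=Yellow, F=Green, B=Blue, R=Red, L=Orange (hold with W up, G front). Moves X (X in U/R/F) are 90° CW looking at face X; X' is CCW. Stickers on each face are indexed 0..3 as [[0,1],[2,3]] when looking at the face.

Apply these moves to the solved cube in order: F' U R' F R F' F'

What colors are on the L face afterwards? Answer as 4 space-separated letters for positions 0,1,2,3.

Answer: G Y O O

Derivation:
After move 1 (F'): F=GGGG U=WWRR R=YRYR D=OOYY L=OWOW
After move 2 (U): U=RWRW F=YRGG R=BBYR B=OWBB L=GGOW
After move 3 (R'): R=BRBY U=RBRO F=YWGW D=ORYG B=YWOB
After move 4 (F): F=GYWW U=RBWG R=RROY D=BBYG L=GOOR
After move 5 (R): R=ORYR U=RYWW F=GBWG D=BOYY B=GWBB
After move 6 (F'): F=BGGW U=RYOY R=ORBR D=ORYY L=GWOW
After move 7 (F'): F=GWBG U=RYOB R=RROR D=WWYY L=GYOO
Query: L face = GYOO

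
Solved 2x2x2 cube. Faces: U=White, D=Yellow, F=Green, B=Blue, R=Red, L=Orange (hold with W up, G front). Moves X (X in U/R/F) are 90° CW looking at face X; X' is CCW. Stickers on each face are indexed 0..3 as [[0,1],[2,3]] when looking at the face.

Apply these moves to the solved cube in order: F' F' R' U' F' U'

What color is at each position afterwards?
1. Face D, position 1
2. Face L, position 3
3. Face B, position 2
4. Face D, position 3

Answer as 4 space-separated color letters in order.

Answer: R W W G

Derivation:
After move 1 (F'): F=GGGG U=WWRR R=YRYR D=OOYY L=OWOW
After move 2 (F'): F=GGGG U=WWYY R=OROR D=WWYY L=OROR
After move 3 (R'): R=RROO U=WBYB F=GWGY D=WGYG B=YBWB
After move 4 (U'): U=BBWY F=ORGY R=GWOO B=RRWB L=YBOR
After move 5 (F'): F=RYOG U=BBGO R=GWWO D=BRYG L=YYOW
After move 6 (U'): U=BOBG F=YYOG R=RYWO B=GWWB L=RROW
Query 1: D[1] = R
Query 2: L[3] = W
Query 3: B[2] = W
Query 4: D[3] = G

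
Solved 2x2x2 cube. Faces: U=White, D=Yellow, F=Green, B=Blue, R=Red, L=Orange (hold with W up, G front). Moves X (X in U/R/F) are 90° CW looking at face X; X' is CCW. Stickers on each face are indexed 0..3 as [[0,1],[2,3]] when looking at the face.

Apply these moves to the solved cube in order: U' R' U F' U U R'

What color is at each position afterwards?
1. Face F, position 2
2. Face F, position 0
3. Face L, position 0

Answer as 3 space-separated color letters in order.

After move 1 (U'): U=WWWW F=OOGG R=GGRR B=RRBB L=BBOO
After move 2 (R'): R=GRGR U=WBWR F=OWGW D=YOYG B=YRYB
After move 3 (U): U=WWRB F=GRGW R=YRGR B=BBYB L=OWOO
After move 4 (F'): F=RWGG U=WWYG R=ORYR D=WOYG L=OBOR
After move 5 (U): U=YWGW F=ORGG R=BBYR B=OBYB L=RWOR
After move 6 (U): U=GYWW F=BBGG R=OBYR B=RWYB L=OROR
After move 7 (R'): R=BROY U=GYWR F=BYGW D=WBYG B=GWOB
Query 1: F[2] = G
Query 2: F[0] = B
Query 3: L[0] = O

Answer: G B O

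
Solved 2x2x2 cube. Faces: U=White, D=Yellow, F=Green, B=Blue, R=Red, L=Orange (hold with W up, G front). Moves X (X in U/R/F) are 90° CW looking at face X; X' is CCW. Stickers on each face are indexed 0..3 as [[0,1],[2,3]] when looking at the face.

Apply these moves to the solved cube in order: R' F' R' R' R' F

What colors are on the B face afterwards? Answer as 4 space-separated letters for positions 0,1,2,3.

Answer: R B B B

Derivation:
After move 1 (R'): R=RRRR U=WBWB F=GWGW D=YGYG B=YBYB
After move 2 (F'): F=WWGG U=WBRR R=GRYR D=OOYG L=OBOW
After move 3 (R'): R=RRGY U=WYRY F=WBGR D=OWYG B=GBOB
After move 4 (R'): R=RYRG U=WORG F=WYGY D=OBYR B=GBWB
After move 5 (R'): R=YGRR U=WWRG F=WOGG D=OYYY B=RBBB
After move 6 (F): F=GWGO U=WWWB R=RGGR D=RYYY L=OOOY
Query: B face = RBBB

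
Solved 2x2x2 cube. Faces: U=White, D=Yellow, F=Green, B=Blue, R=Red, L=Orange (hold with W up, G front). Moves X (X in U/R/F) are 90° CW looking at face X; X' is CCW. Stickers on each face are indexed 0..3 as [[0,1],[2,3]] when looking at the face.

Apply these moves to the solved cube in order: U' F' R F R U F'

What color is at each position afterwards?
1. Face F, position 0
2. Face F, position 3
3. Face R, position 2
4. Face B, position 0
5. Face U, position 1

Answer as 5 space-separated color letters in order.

After move 1 (U'): U=WWWW F=OOGG R=GGRR B=RRBB L=BBOO
After move 2 (F'): F=OGOG U=WWGR R=YGYR D=BOYY L=BWOW
After move 3 (R): R=YYRG U=WGGG F=OOOY D=BBYR B=RRWB
After move 4 (F): F=OOYO U=WGWW R=GYGG D=RYYR L=BBOB
After move 5 (R): R=GGGY U=WOWO F=OYYR D=RWYR B=WRGB
After move 6 (U): U=WWOO F=GGYR R=WRGY B=BBGB L=OYOB
After move 7 (F'): F=GRGY U=WWWG R=WRRY D=YBYR L=OOOO
Query 1: F[0] = G
Query 2: F[3] = Y
Query 3: R[2] = R
Query 4: B[0] = B
Query 5: U[1] = W

Answer: G Y R B W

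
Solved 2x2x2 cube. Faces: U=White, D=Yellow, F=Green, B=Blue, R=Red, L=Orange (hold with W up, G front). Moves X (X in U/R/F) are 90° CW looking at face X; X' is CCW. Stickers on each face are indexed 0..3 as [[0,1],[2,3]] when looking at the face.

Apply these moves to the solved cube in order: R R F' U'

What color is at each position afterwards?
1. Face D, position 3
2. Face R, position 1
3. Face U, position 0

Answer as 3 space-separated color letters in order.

Answer: W B Y

Derivation:
After move 1 (R): R=RRRR U=WGWG F=GYGY D=YBYB B=WBWB
After move 2 (R): R=RRRR U=WYWY F=GBGB D=YWYW B=GBGB
After move 3 (F'): F=BBGG U=WYRR R=WRYR D=OOYW L=OYOW
After move 4 (U'): U=YRWR F=OYGG R=BBYR B=WRGB L=GBOW
Query 1: D[3] = W
Query 2: R[1] = B
Query 3: U[0] = Y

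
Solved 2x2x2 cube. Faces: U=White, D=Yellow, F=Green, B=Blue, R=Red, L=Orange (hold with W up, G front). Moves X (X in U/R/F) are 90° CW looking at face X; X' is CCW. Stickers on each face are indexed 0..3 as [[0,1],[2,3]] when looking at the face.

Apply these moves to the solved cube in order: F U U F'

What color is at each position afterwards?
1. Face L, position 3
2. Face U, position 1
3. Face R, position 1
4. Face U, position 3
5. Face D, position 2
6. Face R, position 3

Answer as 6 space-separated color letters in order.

After move 1 (F): F=GGGG U=WWOO R=WRWR D=RRYY L=OYOY
After move 2 (U): U=OWOW F=WRGG R=BBWR B=OYBB L=GGOY
After move 3 (U): U=OOWW F=BBGG R=OYWR B=GGBB L=WROY
After move 4 (F'): F=BGBG U=OOOW R=RYRR D=RYYY L=WWOW
Query 1: L[3] = W
Query 2: U[1] = O
Query 3: R[1] = Y
Query 4: U[3] = W
Query 5: D[2] = Y
Query 6: R[3] = R

Answer: W O Y W Y R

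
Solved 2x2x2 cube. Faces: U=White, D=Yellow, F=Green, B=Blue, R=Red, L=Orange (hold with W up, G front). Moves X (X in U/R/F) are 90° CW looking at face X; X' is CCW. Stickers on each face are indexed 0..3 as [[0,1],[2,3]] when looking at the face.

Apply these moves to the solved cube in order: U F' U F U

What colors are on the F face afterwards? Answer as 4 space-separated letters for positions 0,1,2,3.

After move 1 (U): U=WWWW F=RRGG R=BBRR B=OOBB L=GGOO
After move 2 (F'): F=RGRG U=WWBR R=YBYR D=GOYY L=GWOW
After move 3 (U): U=BWRW F=YBRG R=OOYR B=GWBB L=RGOW
After move 4 (F): F=RYGB U=BWWG R=ROWR D=YOYY L=RGOO
After move 5 (U): U=WBGW F=ROGB R=GWWR B=RGBB L=RYOO
Query: F face = ROGB

Answer: R O G B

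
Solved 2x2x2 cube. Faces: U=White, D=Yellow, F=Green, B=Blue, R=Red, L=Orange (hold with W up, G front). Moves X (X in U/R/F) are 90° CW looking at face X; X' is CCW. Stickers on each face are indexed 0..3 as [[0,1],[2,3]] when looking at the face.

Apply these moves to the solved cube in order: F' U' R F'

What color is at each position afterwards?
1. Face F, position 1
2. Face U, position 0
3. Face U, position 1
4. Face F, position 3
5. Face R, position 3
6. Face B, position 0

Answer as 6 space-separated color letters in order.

After move 1 (F'): F=GGGG U=WWRR R=YRYR D=OOYY L=OWOW
After move 2 (U'): U=WRWR F=OWGG R=GGYR B=YRBB L=BBOW
After move 3 (R): R=YGRG U=WWWG F=OOGY D=OBYY B=RRRB
After move 4 (F'): F=OYOG U=WWYR R=BGOG D=BWYY L=BGOW
Query 1: F[1] = Y
Query 2: U[0] = W
Query 3: U[1] = W
Query 4: F[3] = G
Query 5: R[3] = G
Query 6: B[0] = R

Answer: Y W W G G R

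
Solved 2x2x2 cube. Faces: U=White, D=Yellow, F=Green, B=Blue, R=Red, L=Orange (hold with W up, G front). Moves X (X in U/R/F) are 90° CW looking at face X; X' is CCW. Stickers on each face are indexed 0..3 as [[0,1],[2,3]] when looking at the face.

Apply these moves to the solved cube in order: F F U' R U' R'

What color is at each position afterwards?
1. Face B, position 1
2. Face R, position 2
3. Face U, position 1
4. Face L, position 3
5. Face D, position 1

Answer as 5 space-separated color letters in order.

After move 1 (F): F=GGGG U=WWOO R=WRWR D=RRYY L=OYOY
After move 2 (F): F=GGGG U=WWYY R=OROR D=WWYY L=OROR
After move 3 (U'): U=WYWY F=ORGG R=GGOR B=ORBB L=BBOR
After move 4 (R): R=OGRG U=WRWG F=OWGY D=WBYO B=YRYB
After move 5 (U'): U=RGWW F=BBGY R=OWRG B=OGYB L=YROR
After move 6 (R'): R=WGOR U=RYWO F=BGGW D=WBYY B=OGBB
Query 1: B[1] = G
Query 2: R[2] = O
Query 3: U[1] = Y
Query 4: L[3] = R
Query 5: D[1] = B

Answer: G O Y R B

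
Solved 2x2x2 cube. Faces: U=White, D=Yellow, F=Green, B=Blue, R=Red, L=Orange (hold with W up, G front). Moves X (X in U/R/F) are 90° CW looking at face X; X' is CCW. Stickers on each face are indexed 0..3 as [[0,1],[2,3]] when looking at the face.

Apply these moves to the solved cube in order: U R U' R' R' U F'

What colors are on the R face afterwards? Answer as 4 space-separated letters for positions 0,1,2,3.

After move 1 (U): U=WWWW F=RRGG R=BBRR B=OOBB L=GGOO
After move 2 (R): R=RBRB U=WRWG F=RYGY D=YBYO B=WOWB
After move 3 (U'): U=RGWW F=GGGY R=RYRB B=RBWB L=WOOO
After move 4 (R'): R=YBRR U=RWWR F=GGGW D=YGYY B=OBBB
After move 5 (R'): R=BRYR U=RBWO F=GWGR D=YGYW B=YBGB
After move 6 (U): U=WROB F=BRGR R=YBYR B=WOGB L=GWOO
After move 7 (F'): F=RRBG U=WRYY R=GBYR D=WOYW L=GBOO
Query: R face = GBYR

Answer: G B Y R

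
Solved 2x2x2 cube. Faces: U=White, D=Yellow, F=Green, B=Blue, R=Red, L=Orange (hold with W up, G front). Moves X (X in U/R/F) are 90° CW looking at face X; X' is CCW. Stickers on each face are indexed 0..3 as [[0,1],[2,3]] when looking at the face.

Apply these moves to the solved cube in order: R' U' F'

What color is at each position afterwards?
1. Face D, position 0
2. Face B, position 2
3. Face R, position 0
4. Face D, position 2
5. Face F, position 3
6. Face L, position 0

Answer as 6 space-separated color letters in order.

After move 1 (R'): R=RRRR U=WBWB F=GWGW D=YGYG B=YBYB
After move 2 (U'): U=BBWW F=OOGW R=GWRR B=RRYB L=YBOO
After move 3 (F'): F=OWOG U=BBGR R=GWYR D=BOYG L=YWOW
Query 1: D[0] = B
Query 2: B[2] = Y
Query 3: R[0] = G
Query 4: D[2] = Y
Query 5: F[3] = G
Query 6: L[0] = Y

Answer: B Y G Y G Y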